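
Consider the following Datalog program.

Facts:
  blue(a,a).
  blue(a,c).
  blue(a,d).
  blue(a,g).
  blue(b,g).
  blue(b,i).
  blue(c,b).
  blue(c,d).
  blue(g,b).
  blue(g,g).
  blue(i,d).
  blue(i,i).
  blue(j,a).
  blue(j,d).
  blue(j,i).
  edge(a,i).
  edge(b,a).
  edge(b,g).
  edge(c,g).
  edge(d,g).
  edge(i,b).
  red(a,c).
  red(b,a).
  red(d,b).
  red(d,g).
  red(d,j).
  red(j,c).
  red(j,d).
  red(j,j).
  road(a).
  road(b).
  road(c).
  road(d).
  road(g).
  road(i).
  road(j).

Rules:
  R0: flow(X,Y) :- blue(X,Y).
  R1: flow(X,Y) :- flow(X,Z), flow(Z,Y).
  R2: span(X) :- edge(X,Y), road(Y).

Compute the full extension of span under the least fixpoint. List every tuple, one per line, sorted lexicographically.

round 1: derive span(a) via R2 from edge(a,i), road(i)
round 1: derive span(b) via R2 from edge(b,a), road(a)
round 1: derive span(c) via R2 from edge(c,g), road(g)
round 1: derive span(d) via R2 from edge(d,g), road(g)
round 1: derive span(i) via R2 from edge(i,b), road(b)

span(a)
span(b)
span(c)
span(d)
span(i)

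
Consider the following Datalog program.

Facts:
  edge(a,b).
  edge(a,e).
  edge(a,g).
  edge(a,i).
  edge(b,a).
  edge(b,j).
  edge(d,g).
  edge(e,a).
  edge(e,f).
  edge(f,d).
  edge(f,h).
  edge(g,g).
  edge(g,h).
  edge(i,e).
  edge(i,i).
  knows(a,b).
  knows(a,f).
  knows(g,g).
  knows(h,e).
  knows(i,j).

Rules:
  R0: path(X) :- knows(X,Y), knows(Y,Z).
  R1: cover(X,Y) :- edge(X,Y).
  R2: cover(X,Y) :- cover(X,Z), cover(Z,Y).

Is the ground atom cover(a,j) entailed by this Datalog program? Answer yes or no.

yes

round 1: derive cover(a,b) via R1 from edge(a,b)
round 1: derive cover(a,e) via R1 from edge(a,e)
round 1: derive cover(a,g) via R1 from edge(a,g)
round 1: derive cover(a,i) via R1 from edge(a,i)
round 1: derive cover(b,a) via R1 from edge(b,a)
round 1: derive cover(b,j) via R1 from edge(b,j)
round 1: derive cover(d,g) via R1 from edge(d,g)
round 1: derive cover(e,a) via R1 from edge(e,a)
round 1: derive cover(e,f) via R1 from edge(e,f)
round 1: derive cover(f,d) via R1 from edge(f,d)
round 1: derive cover(f,h) via R1 from edge(f,h)
round 1: derive cover(g,g) via R1 from edge(g,g)
round 1: derive cover(g,h) via R1 from edge(g,h)
round 1: derive cover(i,e) via R1 from edge(i,e)
round 1: derive cover(i,i) via R1 from edge(i,i)
round 2: derive cover(a,a) via R2 from cover(a,b), cover(b,a)
round 2: derive cover(a,f) via R2 from cover(a,e), cover(e,f)
round 2: derive cover(a,h) via R2 from cover(a,g), cover(g,h)
round 2: derive cover(a,j) via R2 from cover(a,b), cover(b,j)
round 2: derive cover(b,b) via R2 from cover(b,a), cover(a,b)
round 2: derive cover(b,e) via R2 from cover(b,a), cover(a,e)
round 2: derive cover(b,g) via R2 from cover(b,a), cover(a,g)
round 2: derive cover(b,i) via R2 from cover(b,a), cover(a,i)
round 2: derive cover(d,h) via R2 from cover(d,g), cover(g,h)
round 2: derive cover(e,b) via R2 from cover(e,a), cover(a,b)
round 2: derive cover(e,d) via R2 from cover(e,f), cover(f,d)
round 2: derive cover(e,e) via R2 from cover(e,a), cover(a,e)
round 2: derive cover(e,g) via R2 from cover(e,a), cover(a,g)
round 2: derive cover(e,h) via R2 from cover(e,f), cover(f,h)
round 2: derive cover(e,i) via R2 from cover(e,a), cover(a,i)
round 2: derive cover(f,g) via R2 from cover(f,d), cover(d,g)
round 2: derive cover(i,a) via R2 from cover(i,e), cover(e,a)
round 2: derive cover(i,f) via R2 from cover(i,e), cover(e,f)
round 3: derive cover(a,d) via R2 from cover(a,e), cover(e,d)
round 3: derive cover(b,d) via R2 from cover(b,e), cover(e,d)
round 3: derive cover(b,f) via R2 from cover(b,a), cover(a,f)
round 3: derive cover(b,h) via R2 from cover(b,a), cover(a,h)
round 3: derive cover(e,j) via R2 from cover(e,a), cover(a,j)
round 3: derive cover(i,b) via R2 from cover(i,a), cover(a,b)
round 3: derive cover(i,d) via R2 from cover(i,e), cover(e,d)
round 3: derive cover(i,g) via R2 from cover(i,a), cover(a,g)
round 3: derive cover(i,h) via R2 from cover(i,a), cover(a,h)
round 3: derive cover(i,j) via R2 from cover(i,a), cover(a,j)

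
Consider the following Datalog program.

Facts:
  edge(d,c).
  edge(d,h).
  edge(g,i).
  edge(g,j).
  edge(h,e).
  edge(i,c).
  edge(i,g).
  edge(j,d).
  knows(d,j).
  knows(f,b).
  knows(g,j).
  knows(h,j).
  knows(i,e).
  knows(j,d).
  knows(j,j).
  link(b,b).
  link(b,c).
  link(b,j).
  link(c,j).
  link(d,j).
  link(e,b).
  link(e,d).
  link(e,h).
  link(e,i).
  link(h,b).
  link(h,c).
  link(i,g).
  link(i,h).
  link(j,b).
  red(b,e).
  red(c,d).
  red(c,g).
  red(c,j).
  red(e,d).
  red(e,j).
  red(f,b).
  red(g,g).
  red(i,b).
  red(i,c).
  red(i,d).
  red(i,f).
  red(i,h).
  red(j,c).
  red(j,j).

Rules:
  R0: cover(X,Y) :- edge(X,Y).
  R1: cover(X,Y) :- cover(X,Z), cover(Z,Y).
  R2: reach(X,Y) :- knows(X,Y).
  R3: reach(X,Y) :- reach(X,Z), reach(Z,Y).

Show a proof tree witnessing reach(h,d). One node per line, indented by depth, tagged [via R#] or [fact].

round 1: derive reach(d,j) via R2 from knows(d,j)
round 1: derive reach(f,b) via R2 from knows(f,b)
round 1: derive reach(g,j) via R2 from knows(g,j)
round 1: derive reach(h,j) via R2 from knows(h,j)
round 1: derive reach(i,e) via R2 from knows(i,e)
round 1: derive reach(j,d) via R2 from knows(j,d)
round 1: derive reach(j,j) via R2 from knows(j,j)
round 2: derive reach(d,d) via R3 from reach(d,j), reach(j,d)
round 2: derive reach(g,d) via R3 from reach(g,j), reach(j,d)
round 2: derive reach(h,d) via R3 from reach(h,j), reach(j,d)

reach(h,d)  [via R3]
  reach(h,j)  [via R2]
    knows(h,j)  [fact]
  reach(j,d)  [via R2]
    knows(j,d)  [fact]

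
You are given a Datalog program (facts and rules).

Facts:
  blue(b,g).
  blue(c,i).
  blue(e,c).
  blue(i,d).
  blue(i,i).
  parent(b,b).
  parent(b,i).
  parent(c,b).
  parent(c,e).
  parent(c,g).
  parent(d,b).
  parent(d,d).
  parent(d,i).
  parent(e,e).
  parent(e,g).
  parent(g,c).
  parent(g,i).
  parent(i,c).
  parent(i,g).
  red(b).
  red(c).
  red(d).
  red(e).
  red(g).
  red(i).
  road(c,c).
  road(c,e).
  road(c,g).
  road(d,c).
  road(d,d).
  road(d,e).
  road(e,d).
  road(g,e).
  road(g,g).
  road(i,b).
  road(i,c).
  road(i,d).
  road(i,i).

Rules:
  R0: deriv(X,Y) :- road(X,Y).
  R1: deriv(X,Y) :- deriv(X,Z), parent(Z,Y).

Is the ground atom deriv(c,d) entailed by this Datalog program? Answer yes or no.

round 1: derive deriv(c,c) via R0 from road(c,c)
round 1: derive deriv(c,e) via R0 from road(c,e)
round 1: derive deriv(c,g) via R0 from road(c,g)
round 1: derive deriv(d,c) via R0 from road(d,c)
round 1: derive deriv(d,d) via R0 from road(d,d)
round 1: derive deriv(d,e) via R0 from road(d,e)
round 1: derive deriv(e,d) via R0 from road(e,d)
round 1: derive deriv(g,e) via R0 from road(g,e)
round 1: derive deriv(g,g) via R0 from road(g,g)
round 1: derive deriv(i,b) via R0 from road(i,b)
round 1: derive deriv(i,c) via R0 from road(i,c)
round 1: derive deriv(i,d) via R0 from road(i,d)
round 1: derive deriv(i,i) via R0 from road(i,i)
round 2: derive deriv(c,b) via R1 from deriv(c,c), parent(c,b)
round 2: derive deriv(c,i) via R1 from deriv(c,g), parent(g,i)
round 2: derive deriv(d,b) via R1 from deriv(d,c), parent(c,b)
round 2: derive deriv(d,g) via R1 from deriv(d,c), parent(c,g)
round 2: derive deriv(d,i) via R1 from deriv(d,d), parent(d,i)
round 2: derive deriv(e,b) via R1 from deriv(e,d), parent(d,b)
round 2: derive deriv(e,i) via R1 from deriv(e,d), parent(d,i)
round 2: derive deriv(g,c) via R1 from deriv(g,g), parent(g,c)
round 2: derive deriv(g,i) via R1 from deriv(g,g), parent(g,i)
round 2: derive deriv(i,e) via R1 from deriv(i,c), parent(c,e)
round 2: derive deriv(i,g) via R1 from deriv(i,c), parent(c,g)
round 3: derive deriv(e,c) via R1 from deriv(e,i), parent(i,c)
round 3: derive deriv(e,g) via R1 from deriv(e,i), parent(i,g)
round 3: derive deriv(g,b) via R1 from deriv(g,c), parent(c,b)
round 4: derive deriv(e,e) via R1 from deriv(e,c), parent(c,e)

no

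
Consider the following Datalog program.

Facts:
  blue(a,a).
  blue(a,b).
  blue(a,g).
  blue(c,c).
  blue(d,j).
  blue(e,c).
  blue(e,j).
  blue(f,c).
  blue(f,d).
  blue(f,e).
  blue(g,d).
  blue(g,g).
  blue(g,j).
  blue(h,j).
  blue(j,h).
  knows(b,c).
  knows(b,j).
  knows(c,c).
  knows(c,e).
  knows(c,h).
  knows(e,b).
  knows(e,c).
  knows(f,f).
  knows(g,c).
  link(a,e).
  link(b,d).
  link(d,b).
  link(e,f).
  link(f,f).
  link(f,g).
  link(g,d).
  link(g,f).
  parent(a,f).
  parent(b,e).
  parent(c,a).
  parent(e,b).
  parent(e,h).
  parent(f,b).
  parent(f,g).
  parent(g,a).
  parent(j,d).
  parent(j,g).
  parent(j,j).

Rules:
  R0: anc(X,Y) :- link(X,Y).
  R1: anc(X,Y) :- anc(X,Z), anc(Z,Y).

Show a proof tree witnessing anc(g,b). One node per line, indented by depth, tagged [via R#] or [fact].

round 1: derive anc(a,e) via R0 from link(a,e)
round 1: derive anc(b,d) via R0 from link(b,d)
round 1: derive anc(d,b) via R0 from link(d,b)
round 1: derive anc(e,f) via R0 from link(e,f)
round 1: derive anc(f,f) via R0 from link(f,f)
round 1: derive anc(f,g) via R0 from link(f,g)
round 1: derive anc(g,d) via R0 from link(g,d)
round 1: derive anc(g,f) via R0 from link(g,f)
round 2: derive anc(a,f) via R1 from anc(a,e), anc(e,f)
round 2: derive anc(b,b) via R1 from anc(b,d), anc(d,b)
round 2: derive anc(d,d) via R1 from anc(d,b), anc(b,d)
round 2: derive anc(e,g) via R1 from anc(e,f), anc(f,g)
round 2: derive anc(f,d) via R1 from anc(f,g), anc(g,d)
round 2: derive anc(g,b) via R1 from anc(g,d), anc(d,b)
round 2: derive anc(g,g) via R1 from anc(g,f), anc(f,g)
round 3: derive anc(a,d) via R1 from anc(a,f), anc(f,d)
round 3: derive anc(a,g) via R1 from anc(a,e), anc(e,g)
round 3: derive anc(e,b) via R1 from anc(e,g), anc(g,b)
round 3: derive anc(e,d) via R1 from anc(e,f), anc(f,d)
round 3: derive anc(f,b) via R1 from anc(f,d), anc(d,b)
round 4: derive anc(a,b) via R1 from anc(a,d), anc(d,b)

anc(g,b)  [via R1]
  anc(g,d)  [via R0]
    link(g,d)  [fact]
  anc(d,b)  [via R0]
    link(d,b)  [fact]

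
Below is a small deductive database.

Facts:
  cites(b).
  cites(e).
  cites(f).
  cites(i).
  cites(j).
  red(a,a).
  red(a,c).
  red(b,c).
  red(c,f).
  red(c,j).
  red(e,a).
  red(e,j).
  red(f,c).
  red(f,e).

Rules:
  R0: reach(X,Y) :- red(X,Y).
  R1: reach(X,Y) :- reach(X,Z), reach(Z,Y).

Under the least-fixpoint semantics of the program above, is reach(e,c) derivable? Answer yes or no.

yes

round 1: derive reach(a,a) via R0 from red(a,a)
round 1: derive reach(a,c) via R0 from red(a,c)
round 1: derive reach(b,c) via R0 from red(b,c)
round 1: derive reach(c,f) via R0 from red(c,f)
round 1: derive reach(c,j) via R0 from red(c,j)
round 1: derive reach(e,a) via R0 from red(e,a)
round 1: derive reach(e,j) via R0 from red(e,j)
round 1: derive reach(f,c) via R0 from red(f,c)
round 1: derive reach(f,e) via R0 from red(f,e)
round 2: derive reach(a,f) via R1 from reach(a,c), reach(c,f)
round 2: derive reach(a,j) via R1 from reach(a,c), reach(c,j)
round 2: derive reach(b,f) via R1 from reach(b,c), reach(c,f)
round 2: derive reach(b,j) via R1 from reach(b,c), reach(c,j)
round 2: derive reach(c,c) via R1 from reach(c,f), reach(f,c)
round 2: derive reach(c,e) via R1 from reach(c,f), reach(f,e)
round 2: derive reach(e,c) via R1 from reach(e,a), reach(a,c)
round 2: derive reach(f,a) via R1 from reach(f,e), reach(e,a)
round 2: derive reach(f,f) via R1 from reach(f,c), reach(c,f)
round 2: derive reach(f,j) via R1 from reach(f,c), reach(c,j)
round 3: derive reach(a,e) via R1 from reach(a,c), reach(c,e)
round 3: derive reach(b,a) via R1 from reach(b,f), reach(f,a)
round 3: derive reach(b,e) via R1 from reach(b,c), reach(c,e)
round 3: derive reach(c,a) via R1 from reach(c,e), reach(e,a)
round 3: derive reach(e,e) via R1 from reach(e,c), reach(c,e)
round 3: derive reach(e,f) via R1 from reach(e,a), reach(a,f)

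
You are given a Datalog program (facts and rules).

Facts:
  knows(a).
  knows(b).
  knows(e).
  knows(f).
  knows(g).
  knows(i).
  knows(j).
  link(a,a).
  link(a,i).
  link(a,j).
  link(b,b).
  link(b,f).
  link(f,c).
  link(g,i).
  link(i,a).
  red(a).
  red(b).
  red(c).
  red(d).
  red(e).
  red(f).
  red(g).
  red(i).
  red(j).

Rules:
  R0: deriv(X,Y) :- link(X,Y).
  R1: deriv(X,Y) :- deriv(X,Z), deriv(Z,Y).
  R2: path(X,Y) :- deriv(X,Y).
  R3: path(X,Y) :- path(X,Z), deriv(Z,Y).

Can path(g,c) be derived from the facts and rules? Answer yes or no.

no

round 1: derive deriv(a,a) via R0 from link(a,a)
round 1: derive deriv(a,i) via R0 from link(a,i)
round 1: derive deriv(a,j) via R0 from link(a,j)
round 1: derive deriv(b,b) via R0 from link(b,b)
round 1: derive deriv(b,f) via R0 from link(b,f)
round 1: derive deriv(f,c) via R0 from link(f,c)
round 1: derive deriv(g,i) via R0 from link(g,i)
round 1: derive deriv(i,a) via R0 from link(i,a)
round 2: derive deriv(b,c) via R1 from deriv(b,f), deriv(f,c)
round 2: derive deriv(g,a) via R1 from deriv(g,i), deriv(i,a)
round 2: derive deriv(i,i) via R1 from deriv(i,a), deriv(a,i)
round 2: derive deriv(i,j) via R1 from deriv(i,a), deriv(a,j)
round 2: derive path(a,a) via R2 from deriv(a,a)
round 2: derive path(a,i) via R2 from deriv(a,i)
round 2: derive path(a,j) via R2 from deriv(a,j)
round 2: derive path(b,b) via R2 from deriv(b,b)
round 2: derive path(b,f) via R2 from deriv(b,f)
round 2: derive path(f,c) via R2 from deriv(f,c)
round 2: derive path(g,i) via R2 from deriv(g,i)
round 2: derive path(i,a) via R2 from deriv(i,a)
round 3: derive deriv(g,j) via R1 from deriv(g,a), deriv(a,j)
round 3: derive path(b,c) via R2 from deriv(b,c)
round 3: derive path(g,a) via R2 from deriv(g,a)
round 3: derive path(i,i) via R2 from deriv(i,i)
round 3: derive path(i,j) via R2 from deriv(i,j)
round 3: derive path(g,j) via R3 from path(g,i), deriv(i,j)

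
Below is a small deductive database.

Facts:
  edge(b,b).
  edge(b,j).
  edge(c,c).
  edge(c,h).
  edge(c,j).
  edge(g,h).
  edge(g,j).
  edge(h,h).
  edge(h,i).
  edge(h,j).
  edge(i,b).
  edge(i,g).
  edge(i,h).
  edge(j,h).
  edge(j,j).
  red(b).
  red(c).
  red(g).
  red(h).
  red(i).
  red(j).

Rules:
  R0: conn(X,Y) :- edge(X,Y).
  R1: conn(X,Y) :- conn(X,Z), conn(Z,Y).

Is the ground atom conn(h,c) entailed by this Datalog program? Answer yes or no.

no

round 1: derive conn(b,b) via R0 from edge(b,b)
round 1: derive conn(b,j) via R0 from edge(b,j)
round 1: derive conn(c,c) via R0 from edge(c,c)
round 1: derive conn(c,h) via R0 from edge(c,h)
round 1: derive conn(c,j) via R0 from edge(c,j)
round 1: derive conn(g,h) via R0 from edge(g,h)
round 1: derive conn(g,j) via R0 from edge(g,j)
round 1: derive conn(h,h) via R0 from edge(h,h)
round 1: derive conn(h,i) via R0 from edge(h,i)
round 1: derive conn(h,j) via R0 from edge(h,j)
round 1: derive conn(i,b) via R0 from edge(i,b)
round 1: derive conn(i,g) via R0 from edge(i,g)
round 1: derive conn(i,h) via R0 from edge(i,h)
round 1: derive conn(j,h) via R0 from edge(j,h)
round 1: derive conn(j,j) via R0 from edge(j,j)
round 2: derive conn(b,h) via R1 from conn(b,j), conn(j,h)
round 2: derive conn(c,i) via R1 from conn(c,h), conn(h,i)
round 2: derive conn(g,i) via R1 from conn(g,h), conn(h,i)
round 2: derive conn(h,b) via R1 from conn(h,i), conn(i,b)
round 2: derive conn(h,g) via R1 from conn(h,i), conn(i,g)
round 2: derive conn(i,i) via R1 from conn(i,h), conn(h,i)
round 2: derive conn(i,j) via R1 from conn(i,b), conn(b,j)
round 2: derive conn(j,i) via R1 from conn(j,h), conn(h,i)
round 3: derive conn(b,g) via R1 from conn(b,h), conn(h,g)
round 3: derive conn(b,i) via R1 from conn(b,h), conn(h,i)
round 3: derive conn(c,b) via R1 from conn(c,h), conn(h,b)
round 3: derive conn(c,g) via R1 from conn(c,h), conn(h,g)
round 3: derive conn(g,b) via R1 from conn(g,h), conn(h,b)
round 3: derive conn(g,g) via R1 from conn(g,h), conn(h,g)
round 3: derive conn(j,b) via R1 from conn(j,h), conn(h,b)
round 3: derive conn(j,g) via R1 from conn(j,h), conn(h,g)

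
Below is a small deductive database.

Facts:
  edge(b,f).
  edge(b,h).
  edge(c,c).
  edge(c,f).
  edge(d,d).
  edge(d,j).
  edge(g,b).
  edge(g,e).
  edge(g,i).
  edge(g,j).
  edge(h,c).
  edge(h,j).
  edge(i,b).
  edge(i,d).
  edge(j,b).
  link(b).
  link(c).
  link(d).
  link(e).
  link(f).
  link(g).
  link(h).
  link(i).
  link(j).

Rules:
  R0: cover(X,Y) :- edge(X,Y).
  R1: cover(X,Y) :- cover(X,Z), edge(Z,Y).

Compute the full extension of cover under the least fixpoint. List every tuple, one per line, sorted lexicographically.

cover(b,b)
cover(b,c)
cover(b,f)
cover(b,h)
cover(b,j)
cover(c,c)
cover(c,f)
cover(d,b)
cover(d,c)
cover(d,d)
cover(d,f)
cover(d,h)
cover(d,j)
cover(g,b)
cover(g,c)
cover(g,d)
cover(g,e)
cover(g,f)
cover(g,h)
cover(g,i)
cover(g,j)
cover(h,b)
cover(h,c)
cover(h,f)
cover(h,h)
cover(h,j)
cover(i,b)
cover(i,c)
cover(i,d)
cover(i,f)
cover(i,h)
cover(i,j)
cover(j,b)
cover(j,c)
cover(j,f)
cover(j,h)
cover(j,j)

round 1: derive cover(b,f) via R0 from edge(b,f)
round 1: derive cover(b,h) via R0 from edge(b,h)
round 1: derive cover(c,c) via R0 from edge(c,c)
round 1: derive cover(c,f) via R0 from edge(c,f)
round 1: derive cover(d,d) via R0 from edge(d,d)
round 1: derive cover(d,j) via R0 from edge(d,j)
round 1: derive cover(g,b) via R0 from edge(g,b)
round 1: derive cover(g,e) via R0 from edge(g,e)
round 1: derive cover(g,i) via R0 from edge(g,i)
round 1: derive cover(g,j) via R0 from edge(g,j)
round 1: derive cover(h,c) via R0 from edge(h,c)
round 1: derive cover(h,j) via R0 from edge(h,j)
round 1: derive cover(i,b) via R0 from edge(i,b)
round 1: derive cover(i,d) via R0 from edge(i,d)
round 1: derive cover(j,b) via R0 from edge(j,b)
round 2: derive cover(b,c) via R1 from cover(b,h), edge(h,c)
round 2: derive cover(b,j) via R1 from cover(b,h), edge(h,j)
round 2: derive cover(d,b) via R1 from cover(d,j), edge(j,b)
round 2: derive cover(g,d) via R1 from cover(g,i), edge(i,d)
round 2: derive cover(g,f) via R1 from cover(g,b), edge(b,f)
round 2: derive cover(g,h) via R1 from cover(g,b), edge(b,h)
round 2: derive cover(h,b) via R1 from cover(h,j), edge(j,b)
round 2: derive cover(h,f) via R1 from cover(h,c), edge(c,f)
round 2: derive cover(i,f) via R1 from cover(i,b), edge(b,f)
round 2: derive cover(i,h) via R1 from cover(i,b), edge(b,h)
round 2: derive cover(i,j) via R1 from cover(i,d), edge(d,j)
round 2: derive cover(j,f) via R1 from cover(j,b), edge(b,f)
round 2: derive cover(j,h) via R1 from cover(j,b), edge(b,h)
round 3: derive cover(b,b) via R1 from cover(b,j), edge(j,b)
round 3: derive cover(d,f) via R1 from cover(d,b), edge(b,f)
round 3: derive cover(d,h) via R1 from cover(d,b), edge(b,h)
round 3: derive cover(g,c) via R1 from cover(g,h), edge(h,c)
round 3: derive cover(h,h) via R1 from cover(h,b), edge(b,h)
round 3: derive cover(i,c) via R1 from cover(i,h), edge(h,c)
round 3: derive cover(j,c) via R1 from cover(j,h), edge(h,c)
round 3: derive cover(j,j) via R1 from cover(j,h), edge(h,j)
round 4: derive cover(d,c) via R1 from cover(d,h), edge(h,c)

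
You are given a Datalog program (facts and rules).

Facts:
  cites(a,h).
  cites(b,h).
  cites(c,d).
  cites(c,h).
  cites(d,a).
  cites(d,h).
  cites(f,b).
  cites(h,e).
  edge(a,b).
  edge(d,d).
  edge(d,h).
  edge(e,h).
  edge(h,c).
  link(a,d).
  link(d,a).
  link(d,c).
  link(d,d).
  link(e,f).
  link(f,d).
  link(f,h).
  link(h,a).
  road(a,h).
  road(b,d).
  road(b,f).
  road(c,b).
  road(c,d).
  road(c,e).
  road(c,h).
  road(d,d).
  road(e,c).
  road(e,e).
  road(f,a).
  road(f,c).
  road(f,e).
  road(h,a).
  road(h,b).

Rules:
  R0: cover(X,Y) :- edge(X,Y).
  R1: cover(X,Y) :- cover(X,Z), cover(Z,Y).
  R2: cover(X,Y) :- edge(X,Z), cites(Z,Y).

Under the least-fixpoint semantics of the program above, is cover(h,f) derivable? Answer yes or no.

no

round 1: derive cover(a,b) via R0 from edge(a,b)
round 1: derive cover(d,d) via R0 from edge(d,d)
round 1: derive cover(d,h) via R0 from edge(d,h)
round 1: derive cover(e,h) via R0 from edge(e,h)
round 1: derive cover(h,c) via R0 from edge(h,c)
round 1: derive cover(a,h) via R2 from edge(a,b), cites(b,h)
round 1: derive cover(d,a) via R2 from edge(d,d), cites(d,a)
round 1: derive cover(d,e) via R2 from edge(d,h), cites(h,e)
round 1: derive cover(e,e) via R2 from edge(e,h), cites(h,e)
round 1: derive cover(h,d) via R2 from edge(h,c), cites(c,d)
round 1: derive cover(h,h) via R2 from edge(h,c), cites(c,h)
round 2: derive cover(a,c) via R1 from cover(a,h), cover(h,c)
round 2: derive cover(a,d) via R1 from cover(a,h), cover(h,d)
round 2: derive cover(d,b) via R1 from cover(d,a), cover(a,b)
round 2: derive cover(d,c) via R1 from cover(d,h), cover(h,c)
round 2: derive cover(e,c) via R1 from cover(e,h), cover(h,c)
round 2: derive cover(e,d) via R1 from cover(e,h), cover(h,d)
round 2: derive cover(h,a) via R1 from cover(h,d), cover(d,a)
round 2: derive cover(h,e) via R1 from cover(h,d), cover(d,e)
round 3: derive cover(a,a) via R1 from cover(a,d), cover(d,a)
round 3: derive cover(a,e) via R1 from cover(a,d), cover(d,e)
round 3: derive cover(e,a) via R1 from cover(e,d), cover(d,a)
round 3: derive cover(e,b) via R1 from cover(e,d), cover(d,b)
round 3: derive cover(h,b) via R1 from cover(h,a), cover(a,b)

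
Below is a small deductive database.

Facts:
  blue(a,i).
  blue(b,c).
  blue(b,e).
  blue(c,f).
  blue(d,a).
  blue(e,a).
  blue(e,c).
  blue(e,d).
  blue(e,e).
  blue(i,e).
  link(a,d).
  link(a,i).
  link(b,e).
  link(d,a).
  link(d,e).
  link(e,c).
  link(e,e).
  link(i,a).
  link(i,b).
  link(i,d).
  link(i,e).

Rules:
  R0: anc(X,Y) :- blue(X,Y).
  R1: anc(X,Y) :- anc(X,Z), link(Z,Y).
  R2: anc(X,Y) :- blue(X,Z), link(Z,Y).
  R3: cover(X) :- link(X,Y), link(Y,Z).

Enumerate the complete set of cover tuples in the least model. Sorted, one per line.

cover(a)
cover(b)
cover(d)
cover(e)
cover(i)

round 1: derive cover(a) via R3 from link(a,d), link(d,a)
round 1: derive cover(b) via R3 from link(b,e), link(e,c)
round 1: derive cover(d) via R3 from link(d,a), link(a,d)
round 1: derive cover(e) via R3 from link(e,e), link(e,c)
round 1: derive cover(i) via R3 from link(i,a), link(a,d)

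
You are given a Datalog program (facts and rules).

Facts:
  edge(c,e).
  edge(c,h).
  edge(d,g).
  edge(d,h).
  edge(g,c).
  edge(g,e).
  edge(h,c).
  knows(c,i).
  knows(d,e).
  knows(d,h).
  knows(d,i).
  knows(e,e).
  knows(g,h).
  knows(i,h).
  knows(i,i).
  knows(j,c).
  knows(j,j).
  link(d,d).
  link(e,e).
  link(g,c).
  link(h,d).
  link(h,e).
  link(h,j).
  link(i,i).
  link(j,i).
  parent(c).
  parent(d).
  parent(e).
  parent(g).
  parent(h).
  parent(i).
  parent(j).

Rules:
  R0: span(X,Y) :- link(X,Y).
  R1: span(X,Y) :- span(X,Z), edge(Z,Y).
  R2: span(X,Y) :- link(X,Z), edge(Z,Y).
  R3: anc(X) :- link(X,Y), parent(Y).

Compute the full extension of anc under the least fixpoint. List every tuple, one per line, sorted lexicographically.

round 1: derive anc(d) via R3 from link(d,d), parent(d)
round 1: derive anc(e) via R3 from link(e,e), parent(e)
round 1: derive anc(g) via R3 from link(g,c), parent(c)
round 1: derive anc(h) via R3 from link(h,d), parent(d)
round 1: derive anc(i) via R3 from link(i,i), parent(i)
round 1: derive anc(j) via R3 from link(j,i), parent(i)

anc(d)
anc(e)
anc(g)
anc(h)
anc(i)
anc(j)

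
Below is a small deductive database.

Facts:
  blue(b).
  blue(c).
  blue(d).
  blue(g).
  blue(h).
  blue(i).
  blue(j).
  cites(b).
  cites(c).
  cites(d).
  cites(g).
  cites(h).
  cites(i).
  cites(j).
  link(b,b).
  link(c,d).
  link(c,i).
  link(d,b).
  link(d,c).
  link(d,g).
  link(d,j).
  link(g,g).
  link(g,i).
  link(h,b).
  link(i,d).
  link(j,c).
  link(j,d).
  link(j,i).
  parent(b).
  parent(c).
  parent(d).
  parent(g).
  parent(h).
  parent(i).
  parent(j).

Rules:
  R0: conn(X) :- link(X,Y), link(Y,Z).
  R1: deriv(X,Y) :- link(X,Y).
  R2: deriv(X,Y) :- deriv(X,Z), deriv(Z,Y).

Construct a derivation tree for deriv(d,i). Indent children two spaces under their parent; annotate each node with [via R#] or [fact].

deriv(d,i)  [via R2]
  deriv(d,c)  [via R1]
    link(d,c)  [fact]
  deriv(c,i)  [via R1]
    link(c,i)  [fact]

round 1: derive deriv(b,b) via R1 from link(b,b)
round 1: derive deriv(c,d) via R1 from link(c,d)
round 1: derive deriv(c,i) via R1 from link(c,i)
round 1: derive deriv(d,b) via R1 from link(d,b)
round 1: derive deriv(d,c) via R1 from link(d,c)
round 1: derive deriv(d,g) via R1 from link(d,g)
round 1: derive deriv(d,j) via R1 from link(d,j)
round 1: derive deriv(g,g) via R1 from link(g,g)
round 1: derive deriv(g,i) via R1 from link(g,i)
round 1: derive deriv(h,b) via R1 from link(h,b)
round 1: derive deriv(i,d) via R1 from link(i,d)
round 1: derive deriv(j,c) via R1 from link(j,c)
round 1: derive deriv(j,d) via R1 from link(j,d)
round 1: derive deriv(j,i) via R1 from link(j,i)
round 2: derive deriv(c,b) via R2 from deriv(c,d), deriv(d,b)
round 2: derive deriv(c,c) via R2 from deriv(c,d), deriv(d,c)
round 2: derive deriv(c,g) via R2 from deriv(c,d), deriv(d,g)
round 2: derive deriv(c,j) via R2 from deriv(c,d), deriv(d,j)
round 2: derive deriv(d,d) via R2 from deriv(d,c), deriv(c,d)
round 2: derive deriv(d,i) via R2 from deriv(d,c), deriv(c,i)
round 2: derive deriv(g,d) via R2 from deriv(g,i), deriv(i,d)
round 2: derive deriv(i,b) via R2 from deriv(i,d), deriv(d,b)
round 2: derive deriv(i,c) via R2 from deriv(i,d), deriv(d,c)
round 2: derive deriv(i,g) via R2 from deriv(i,d), deriv(d,g)
round 2: derive deriv(i,j) via R2 from deriv(i,d), deriv(d,j)
round 2: derive deriv(j,b) via R2 from deriv(j,d), deriv(d,b)
round 2: derive deriv(j,g) via R2 from deriv(j,d), deriv(d,g)
round 2: derive deriv(j,j) via R2 from deriv(j,d), deriv(d,j)
round 3: derive deriv(g,b) via R2 from deriv(g,d), deriv(d,b)
round 3: derive deriv(g,c) via R2 from deriv(g,d), deriv(d,c)
round 3: derive deriv(g,j) via R2 from deriv(g,d), deriv(d,j)
round 3: derive deriv(i,i) via R2 from deriv(i,c), deriv(c,i)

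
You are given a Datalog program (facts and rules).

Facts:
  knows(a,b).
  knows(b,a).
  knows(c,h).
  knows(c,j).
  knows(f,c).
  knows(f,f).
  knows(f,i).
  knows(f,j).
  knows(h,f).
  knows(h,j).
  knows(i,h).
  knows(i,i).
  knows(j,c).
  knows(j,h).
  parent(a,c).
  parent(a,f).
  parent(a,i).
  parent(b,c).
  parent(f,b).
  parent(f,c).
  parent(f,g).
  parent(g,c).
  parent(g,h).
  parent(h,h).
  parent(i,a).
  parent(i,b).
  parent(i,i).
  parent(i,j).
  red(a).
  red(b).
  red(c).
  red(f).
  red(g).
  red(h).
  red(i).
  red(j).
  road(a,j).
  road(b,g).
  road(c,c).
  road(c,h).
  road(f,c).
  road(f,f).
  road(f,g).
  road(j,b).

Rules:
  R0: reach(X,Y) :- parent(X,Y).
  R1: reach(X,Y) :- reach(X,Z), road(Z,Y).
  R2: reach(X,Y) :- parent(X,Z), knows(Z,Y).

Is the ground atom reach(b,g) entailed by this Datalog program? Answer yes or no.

yes

round 1: derive reach(a,c) via R0 from parent(a,c)
round 1: derive reach(a,f) via R0 from parent(a,f)
round 1: derive reach(a,i) via R0 from parent(a,i)
round 1: derive reach(b,c) via R0 from parent(b,c)
round 1: derive reach(f,b) via R0 from parent(f,b)
round 1: derive reach(f,c) via R0 from parent(f,c)
round 1: derive reach(f,g) via R0 from parent(f,g)
round 1: derive reach(g,c) via R0 from parent(g,c)
round 1: derive reach(g,h) via R0 from parent(g,h)
round 1: derive reach(h,h) via R0 from parent(h,h)
round 1: derive reach(i,a) via R0 from parent(i,a)
round 1: derive reach(i,b) via R0 from parent(i,b)
round 1: derive reach(i,i) via R0 from parent(i,i)
round 1: derive reach(i,j) via R0 from parent(i,j)
round 1: derive reach(a,h) via R2 from parent(a,c), knows(c,h)
round 1: derive reach(a,j) via R2 from parent(a,c), knows(c,j)
round 1: derive reach(b,h) via R2 from parent(b,c), knows(c,h)
round 1: derive reach(b,j) via R2 from parent(b,c), knows(c,j)
round 1: derive reach(f,a) via R2 from parent(f,b), knows(b,a)
round 1: derive reach(f,h) via R2 from parent(f,c), knows(c,h)
round 1: derive reach(f,j) via R2 from parent(f,c), knows(c,j)
round 1: derive reach(g,f) via R2 from parent(g,h), knows(h,f)
round 1: derive reach(g,j) via R2 from parent(g,c), knows(c,j)
round 1: derive reach(h,f) via R2 from parent(h,h), knows(h,f)
round 1: derive reach(h,j) via R2 from parent(h,h), knows(h,j)
round 1: derive reach(i,c) via R2 from parent(i,j), knows(j,c)
round 1: derive reach(i,h) via R2 from parent(i,i), knows(i,h)
round 2: derive reach(a,b) via R1 from reach(a,j), road(j,b)
round 2: derive reach(a,g) via R1 from reach(a,f), road(f,g)
round 2: derive reach(b,b) via R1 from reach(b,j), road(j,b)
round 2: derive reach(g,b) via R1 from reach(g,j), road(j,b)
round 2: derive reach(g,g) via R1 from reach(g,f), road(f,g)
round 2: derive reach(h,b) via R1 from reach(h,j), road(j,b)
round 2: derive reach(h,c) via R1 from reach(h,f), road(f,c)
round 2: derive reach(h,g) via R1 from reach(h,f), road(f,g)
round 2: derive reach(i,g) via R1 from reach(i,b), road(b,g)
round 3: derive reach(b,g) via R1 from reach(b,b), road(b,g)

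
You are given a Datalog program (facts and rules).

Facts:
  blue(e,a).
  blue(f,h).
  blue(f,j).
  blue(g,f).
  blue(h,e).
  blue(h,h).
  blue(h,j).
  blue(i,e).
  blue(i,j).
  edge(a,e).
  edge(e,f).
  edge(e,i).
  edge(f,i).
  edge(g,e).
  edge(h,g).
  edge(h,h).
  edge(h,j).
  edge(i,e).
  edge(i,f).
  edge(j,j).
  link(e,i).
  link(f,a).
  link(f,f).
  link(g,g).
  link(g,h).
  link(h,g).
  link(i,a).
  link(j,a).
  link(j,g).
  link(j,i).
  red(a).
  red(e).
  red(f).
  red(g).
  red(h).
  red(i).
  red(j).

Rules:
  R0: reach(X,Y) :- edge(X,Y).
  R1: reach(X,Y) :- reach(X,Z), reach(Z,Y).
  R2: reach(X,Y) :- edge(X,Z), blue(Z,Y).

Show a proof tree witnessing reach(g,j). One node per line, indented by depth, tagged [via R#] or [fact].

reach(g,j)  [via R1]
  reach(g,e)  [via R0]
    edge(g,e)  [fact]
  reach(e,j)  [via R2]
    edge(e,f)  [fact]
    blue(f,j)  [fact]

round 1: derive reach(a,e) via R0 from edge(a,e)
round 1: derive reach(e,f) via R0 from edge(e,f)
round 1: derive reach(e,i) via R0 from edge(e,i)
round 1: derive reach(f,i) via R0 from edge(f,i)
round 1: derive reach(g,e) via R0 from edge(g,e)
round 1: derive reach(h,g) via R0 from edge(h,g)
round 1: derive reach(h,h) via R0 from edge(h,h)
round 1: derive reach(h,j) via R0 from edge(h,j)
round 1: derive reach(i,e) via R0 from edge(i,e)
round 1: derive reach(i,f) via R0 from edge(i,f)
round 1: derive reach(j,j) via R0 from edge(j,j)
round 1: derive reach(a,a) via R2 from edge(a,e), blue(e,a)
round 1: derive reach(e,e) via R2 from edge(e,i), blue(i,e)
round 1: derive reach(e,h) via R2 from edge(e,f), blue(f,h)
round 1: derive reach(e,j) via R2 from edge(e,f), blue(f,j)
round 1: derive reach(f,e) via R2 from edge(f,i), blue(i,e)
round 1: derive reach(f,j) via R2 from edge(f,i), blue(i,j)
round 1: derive reach(g,a) via R2 from edge(g,e), blue(e,a)
round 1: derive reach(h,e) via R2 from edge(h,h), blue(h,e)
round 1: derive reach(h,f) via R2 from edge(h,g), blue(g,f)
round 1: derive reach(i,a) via R2 from edge(i,e), blue(e,a)
round 1: derive reach(i,h) via R2 from edge(i,f), blue(f,h)
round 1: derive reach(i,j) via R2 from edge(i,f), blue(f,j)
round 2: derive reach(a,f) via R1 from reach(a,e), reach(e,f)
round 2: derive reach(a,h) via R1 from reach(a,e), reach(e,h)
round 2: derive reach(a,i) via R1 from reach(a,e), reach(e,i)
round 2: derive reach(a,j) via R1 from reach(a,e), reach(e,j)
round 2: derive reach(e,a) via R1 from reach(e,i), reach(i,a)
round 2: derive reach(e,g) via R1 from reach(e,h), reach(h,g)
round 2: derive reach(f,a) via R1 from reach(f,i), reach(i,a)
round 2: derive reach(f,f) via R1 from reach(f,e), reach(e,f)
round 2: derive reach(f,h) via R1 from reach(f,e), reach(e,h)
round 2: derive reach(g,f) via R1 from reach(g,e), reach(e,f)
round 2: derive reach(g,h) via R1 from reach(g,e), reach(e,h)
round 2: derive reach(g,i) via R1 from reach(g,e), reach(e,i)
round 2: derive reach(g,j) via R1 from reach(g,e), reach(e,j)
round 2: derive reach(h,a) via R1 from reach(h,g), reach(g,a)
round 2: derive reach(h,i) via R1 from reach(h,e), reach(e,i)
round 2: derive reach(i,g) via R1 from reach(i,h), reach(h,g)
round 2: derive reach(i,i) via R1 from reach(i,e), reach(e,i)
round 3: derive reach(a,g) via R1 from reach(a,e), reach(e,g)
round 3: derive reach(f,g) via R1 from reach(f,e), reach(e,g)
round 3: derive reach(g,g) via R1 from reach(g,e), reach(e,g)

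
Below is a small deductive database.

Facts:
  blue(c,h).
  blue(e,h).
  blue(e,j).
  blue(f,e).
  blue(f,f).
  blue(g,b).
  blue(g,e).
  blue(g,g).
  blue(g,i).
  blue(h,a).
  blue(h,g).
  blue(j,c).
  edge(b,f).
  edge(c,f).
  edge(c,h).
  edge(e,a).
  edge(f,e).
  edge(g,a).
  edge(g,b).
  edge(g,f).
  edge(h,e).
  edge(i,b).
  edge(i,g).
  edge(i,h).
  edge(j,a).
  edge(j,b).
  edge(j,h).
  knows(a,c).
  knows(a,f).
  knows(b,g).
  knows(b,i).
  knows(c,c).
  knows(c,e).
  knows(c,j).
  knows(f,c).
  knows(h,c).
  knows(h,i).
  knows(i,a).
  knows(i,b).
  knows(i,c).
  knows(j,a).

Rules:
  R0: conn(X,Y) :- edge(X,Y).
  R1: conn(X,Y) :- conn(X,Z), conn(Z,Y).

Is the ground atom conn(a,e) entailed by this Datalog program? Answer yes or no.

no

round 1: derive conn(b,f) via R0 from edge(b,f)
round 1: derive conn(c,f) via R0 from edge(c,f)
round 1: derive conn(c,h) via R0 from edge(c,h)
round 1: derive conn(e,a) via R0 from edge(e,a)
round 1: derive conn(f,e) via R0 from edge(f,e)
round 1: derive conn(g,a) via R0 from edge(g,a)
round 1: derive conn(g,b) via R0 from edge(g,b)
round 1: derive conn(g,f) via R0 from edge(g,f)
round 1: derive conn(h,e) via R0 from edge(h,e)
round 1: derive conn(i,b) via R0 from edge(i,b)
round 1: derive conn(i,g) via R0 from edge(i,g)
round 1: derive conn(i,h) via R0 from edge(i,h)
round 1: derive conn(j,a) via R0 from edge(j,a)
round 1: derive conn(j,b) via R0 from edge(j,b)
round 1: derive conn(j,h) via R0 from edge(j,h)
round 2: derive conn(b,e) via R1 from conn(b,f), conn(f,e)
round 2: derive conn(c,e) via R1 from conn(c,f), conn(f,e)
round 2: derive conn(f,a) via R1 from conn(f,e), conn(e,a)
round 2: derive conn(g,e) via R1 from conn(g,f), conn(f,e)
round 2: derive conn(h,a) via R1 from conn(h,e), conn(e,a)
round 2: derive conn(i,a) via R1 from conn(i,g), conn(g,a)
round 2: derive conn(i,e) via R1 from conn(i,h), conn(h,e)
round 2: derive conn(i,f) via R1 from conn(i,b), conn(b,f)
round 2: derive conn(j,e) via R1 from conn(j,h), conn(h,e)
round 2: derive conn(j,f) via R1 from conn(j,b), conn(b,f)
round 3: derive conn(b,a) via R1 from conn(b,e), conn(e,a)
round 3: derive conn(c,a) via R1 from conn(c,e), conn(e,a)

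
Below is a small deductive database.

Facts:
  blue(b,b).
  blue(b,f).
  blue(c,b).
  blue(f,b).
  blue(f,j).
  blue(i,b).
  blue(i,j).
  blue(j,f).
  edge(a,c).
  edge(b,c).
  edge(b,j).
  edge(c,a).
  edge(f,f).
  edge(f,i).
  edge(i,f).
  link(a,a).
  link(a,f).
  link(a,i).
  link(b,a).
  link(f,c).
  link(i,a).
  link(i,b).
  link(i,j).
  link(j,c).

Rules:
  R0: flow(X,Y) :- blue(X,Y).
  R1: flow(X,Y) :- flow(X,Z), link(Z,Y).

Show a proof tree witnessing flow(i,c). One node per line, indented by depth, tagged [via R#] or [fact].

flow(i,c)  [via R1]
  flow(i,j)  [via R0]
    blue(i,j)  [fact]
  link(j,c)  [fact]

round 1: derive flow(b,b) via R0 from blue(b,b)
round 1: derive flow(b,f) via R0 from blue(b,f)
round 1: derive flow(c,b) via R0 from blue(c,b)
round 1: derive flow(f,b) via R0 from blue(f,b)
round 1: derive flow(f,j) via R0 from blue(f,j)
round 1: derive flow(i,b) via R0 from blue(i,b)
round 1: derive flow(i,j) via R0 from blue(i,j)
round 1: derive flow(j,f) via R0 from blue(j,f)
round 2: derive flow(b,a) via R1 from flow(b,b), link(b,a)
round 2: derive flow(b,c) via R1 from flow(b,f), link(f,c)
round 2: derive flow(c,a) via R1 from flow(c,b), link(b,a)
round 2: derive flow(f,a) via R1 from flow(f,b), link(b,a)
round 2: derive flow(f,c) via R1 from flow(f,j), link(j,c)
round 2: derive flow(i,a) via R1 from flow(i,b), link(b,a)
round 2: derive flow(i,c) via R1 from flow(i,j), link(j,c)
round 2: derive flow(j,c) via R1 from flow(j,f), link(f,c)
round 3: derive flow(b,i) via R1 from flow(b,a), link(a,i)
round 3: derive flow(c,f) via R1 from flow(c,a), link(a,f)
round 3: derive flow(c,i) via R1 from flow(c,a), link(a,i)
round 3: derive flow(f,f) via R1 from flow(f,a), link(a,f)
round 3: derive flow(f,i) via R1 from flow(f,a), link(a,i)
round 3: derive flow(i,f) via R1 from flow(i,a), link(a,f)
round 3: derive flow(i,i) via R1 from flow(i,a), link(a,i)
round 4: derive flow(b,j) via R1 from flow(b,i), link(i,j)
round 4: derive flow(c,c) via R1 from flow(c,f), link(f,c)
round 4: derive flow(c,j) via R1 from flow(c,i), link(i,j)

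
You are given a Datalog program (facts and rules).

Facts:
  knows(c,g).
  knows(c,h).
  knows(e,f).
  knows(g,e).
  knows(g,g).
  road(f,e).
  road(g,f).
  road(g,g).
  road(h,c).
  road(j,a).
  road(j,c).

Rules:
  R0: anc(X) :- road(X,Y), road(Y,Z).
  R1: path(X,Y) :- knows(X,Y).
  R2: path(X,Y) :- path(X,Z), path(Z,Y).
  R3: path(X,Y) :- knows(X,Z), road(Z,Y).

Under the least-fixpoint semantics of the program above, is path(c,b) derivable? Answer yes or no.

round 1: derive path(c,g) via R1 from knows(c,g)
round 1: derive path(c,h) via R1 from knows(c,h)
round 1: derive path(e,f) via R1 from knows(e,f)
round 1: derive path(g,e) via R1 from knows(g,e)
round 1: derive path(g,g) via R1 from knows(g,g)
round 1: derive path(c,c) via R3 from knows(c,h), road(h,c)
round 1: derive path(c,f) via R3 from knows(c,g), road(g,f)
round 1: derive path(e,e) via R3 from knows(e,f), road(f,e)
round 1: derive path(g,f) via R3 from knows(g,g), road(g,f)
round 2: derive path(c,e) via R2 from path(c,g), path(g,e)

no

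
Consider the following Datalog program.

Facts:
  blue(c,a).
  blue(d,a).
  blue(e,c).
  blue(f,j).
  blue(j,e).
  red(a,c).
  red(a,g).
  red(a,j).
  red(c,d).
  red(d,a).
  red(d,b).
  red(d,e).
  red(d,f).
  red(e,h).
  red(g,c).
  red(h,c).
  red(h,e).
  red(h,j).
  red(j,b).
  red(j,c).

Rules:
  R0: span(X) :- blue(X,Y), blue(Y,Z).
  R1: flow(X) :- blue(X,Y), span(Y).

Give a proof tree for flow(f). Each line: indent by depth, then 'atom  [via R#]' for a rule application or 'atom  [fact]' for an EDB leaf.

round 1: derive span(e) via R0 from blue(e,c), blue(c,a)
round 1: derive span(f) via R0 from blue(f,j), blue(j,e)
round 1: derive span(j) via R0 from blue(j,e), blue(e,c)
round 2: derive flow(f) via R1 from blue(f,j), span(j)
round 2: derive flow(j) via R1 from blue(j,e), span(e)

flow(f)  [via R1]
  blue(f,j)  [fact]
  span(j)  [via R0]
    blue(j,e)  [fact]
    blue(e,c)  [fact]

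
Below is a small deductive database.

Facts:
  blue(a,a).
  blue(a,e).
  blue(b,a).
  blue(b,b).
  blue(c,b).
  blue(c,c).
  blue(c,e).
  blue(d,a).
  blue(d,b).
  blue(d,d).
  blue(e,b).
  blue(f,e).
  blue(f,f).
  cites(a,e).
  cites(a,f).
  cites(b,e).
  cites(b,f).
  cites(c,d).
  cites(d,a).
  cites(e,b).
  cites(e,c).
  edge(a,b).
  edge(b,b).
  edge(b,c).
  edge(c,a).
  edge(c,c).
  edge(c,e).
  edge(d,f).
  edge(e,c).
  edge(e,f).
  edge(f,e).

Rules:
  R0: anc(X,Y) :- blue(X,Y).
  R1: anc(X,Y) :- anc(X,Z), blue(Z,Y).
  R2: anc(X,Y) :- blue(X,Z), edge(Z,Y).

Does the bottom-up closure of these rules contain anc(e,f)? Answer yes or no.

no

round 1: derive anc(a,a) via R0 from blue(a,a)
round 1: derive anc(a,e) via R0 from blue(a,e)
round 1: derive anc(b,a) via R0 from blue(b,a)
round 1: derive anc(b,b) via R0 from blue(b,b)
round 1: derive anc(c,b) via R0 from blue(c,b)
round 1: derive anc(c,c) via R0 from blue(c,c)
round 1: derive anc(c,e) via R0 from blue(c,e)
round 1: derive anc(d,a) via R0 from blue(d,a)
round 1: derive anc(d,b) via R0 from blue(d,b)
round 1: derive anc(d,d) via R0 from blue(d,d)
round 1: derive anc(e,b) via R0 from blue(e,b)
round 1: derive anc(f,e) via R0 from blue(f,e)
round 1: derive anc(f,f) via R0 from blue(f,f)
round 1: derive anc(a,b) via R2 from blue(a,a), edge(a,b)
round 1: derive anc(a,c) via R2 from blue(a,e), edge(e,c)
round 1: derive anc(a,f) via R2 from blue(a,e), edge(e,f)
round 1: derive anc(b,c) via R2 from blue(b,b), edge(b,c)
round 1: derive anc(c,a) via R2 from blue(c,c), edge(c,a)
round 1: derive anc(c,f) via R2 from blue(c,e), edge(e,f)
round 1: derive anc(d,c) via R2 from blue(d,b), edge(b,c)
round 1: derive anc(d,f) via R2 from blue(d,d), edge(d,f)
round 1: derive anc(e,c) via R2 from blue(e,b), edge(b,c)
round 1: derive anc(f,c) via R2 from blue(f,e), edge(e,c)
round 2: derive anc(b,e) via R1 from anc(b,a), blue(a,e)
round 2: derive anc(d,e) via R1 from anc(d,a), blue(a,e)
round 2: derive anc(e,a) via R1 from anc(e,b), blue(b,a)
round 2: derive anc(e,e) via R1 from anc(e,c), blue(c,e)
round 2: derive anc(f,b) via R1 from anc(f,c), blue(c,b)
round 3: derive anc(f,a) via R1 from anc(f,b), blue(b,a)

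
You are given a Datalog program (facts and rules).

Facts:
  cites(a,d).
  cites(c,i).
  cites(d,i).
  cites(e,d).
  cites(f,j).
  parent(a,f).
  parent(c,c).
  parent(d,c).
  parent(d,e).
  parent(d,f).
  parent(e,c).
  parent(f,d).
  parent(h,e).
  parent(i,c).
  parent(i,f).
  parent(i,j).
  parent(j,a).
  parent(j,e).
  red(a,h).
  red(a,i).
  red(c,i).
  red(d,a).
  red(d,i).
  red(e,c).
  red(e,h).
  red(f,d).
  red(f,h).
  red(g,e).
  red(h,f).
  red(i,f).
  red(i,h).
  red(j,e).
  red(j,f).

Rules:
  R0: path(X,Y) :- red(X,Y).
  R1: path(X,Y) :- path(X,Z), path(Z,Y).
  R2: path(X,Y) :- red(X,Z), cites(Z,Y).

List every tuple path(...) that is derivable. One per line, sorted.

path(a,a)
path(a,c)
path(a,d)
path(a,e)
path(a,f)
path(a,h)
path(a,i)
path(a,j)
path(c,a)
path(c,c)
path(c,d)
path(c,e)
path(c,f)
path(c,h)
path(c,i)
path(c,j)
path(d,a)
path(d,c)
path(d,d)
path(d,e)
path(d,f)
path(d,h)
path(d,i)
path(d,j)
path(e,a)
path(e,c)
path(e,d)
path(e,e)
path(e,f)
path(e,h)
path(e,i)
path(e,j)
path(f,a)
path(f,c)
path(f,d)
path(f,e)
path(f,f)
path(f,h)
path(f,i)
path(f,j)
path(g,a)
path(g,c)
path(g,d)
path(g,e)
path(g,f)
path(g,h)
path(g,i)
path(g,j)
path(h,a)
path(h,c)
path(h,d)
path(h,e)
path(h,f)
path(h,h)
path(h,i)
path(h,j)
path(i,a)
path(i,c)
path(i,d)
path(i,e)
path(i,f)
path(i,h)
path(i,i)
path(i,j)
path(j,a)
path(j,c)
path(j,d)
path(j,e)
path(j,f)
path(j,h)
path(j,i)
path(j,j)

round 1: derive path(a,h) via R0 from red(a,h)
round 1: derive path(a,i) via R0 from red(a,i)
round 1: derive path(c,i) via R0 from red(c,i)
round 1: derive path(d,a) via R0 from red(d,a)
round 1: derive path(d,i) via R0 from red(d,i)
round 1: derive path(e,c) via R0 from red(e,c)
round 1: derive path(e,h) via R0 from red(e,h)
round 1: derive path(f,d) via R0 from red(f,d)
round 1: derive path(f,h) via R0 from red(f,h)
round 1: derive path(g,e) via R0 from red(g,e)
round 1: derive path(h,f) via R0 from red(h,f)
round 1: derive path(i,f) via R0 from red(i,f)
round 1: derive path(i,h) via R0 from red(i,h)
round 1: derive path(j,e) via R0 from red(j,e)
round 1: derive path(j,f) via R0 from red(j,f)
round 1: derive path(d,d) via R2 from red(d,a), cites(a,d)
round 1: derive path(e,i) via R2 from red(e,c), cites(c,i)
round 1: derive path(f,i) via R2 from red(f,d), cites(d,i)
round 1: derive path(g,d) via R2 from red(g,e), cites(e,d)
round 1: derive path(h,j) via R2 from red(h,f), cites(f,j)
round 1: derive path(i,j) via R2 from red(i,f), cites(f,j)
round 1: derive path(j,d) via R2 from red(j,e), cites(e,d)
round 1: derive path(j,j) via R2 from red(j,f), cites(f,j)
round 2: derive path(a,f) via R1 from path(a,h), path(h,f)
round 2: derive path(a,j) via R1 from path(a,h), path(h,j)
round 2: derive path(c,f) via R1 from path(c,i), path(i,f)
round 2: derive path(c,h) via R1 from path(c,i), path(i,h)
round 2: derive path(c,j) via R1 from path(c,i), path(i,j)
round 2: derive path(d,f) via R1 from path(d,i), path(i,f)
round 2: derive path(d,h) via R1 from path(d,a), path(a,h)
round 2: derive path(d,j) via R1 from path(d,i), path(i,j)
round 2: derive path(e,f) via R1 from path(e,h), path(h,f)
round 2: derive path(e,j) via R1 from path(e,h), path(h,j)
round 2: derive path(f,a) via R1 from path(f,d), path(d,a)
round 2: derive path(f,f) via R1 from path(f,h), path(h,f)
round 2: derive path(f,j) via R1 from path(f,h), path(h,j)
round 2: derive path(g,a) via R1 from path(g,d), path(d,a)
round 2: derive path(g,c) via R1 from path(g,e), path(e,c)
round 2: derive path(g,h) via R1 from path(g,e), path(e,h)
round 2: derive path(g,i) via R1 from path(g,d), path(d,i)
round 2: derive path(h,d) via R1 from path(h,f), path(f,d)
round 2: derive path(h,e) via R1 from path(h,j), path(j,e)
round 2: derive path(h,h) via R1 from path(h,f), path(f,h)
round 2: derive path(h,i) via R1 from path(h,f), path(f,i)
round 2: derive path(i,d) via R1 from path(i,f), path(f,d)
round 2: derive path(i,e) via R1 from path(i,j), path(j,e)
round 2: derive path(i,i) via R1 from path(i,f), path(f,i)
round 2: derive path(j,a) via R1 from path(j,d), path(d,a)
round 2: derive path(j,c) via R1 from path(j,e), path(e,c)
round 2: derive path(j,h) via R1 from path(j,e), path(e,h)
round 2: derive path(j,i) via R1 from path(j,d), path(d,i)
round 3: derive path(a,a) via R1 from path(a,f), path(f,a)
round 3: derive path(a,c) via R1 from path(a,j), path(j,c)
round 3: derive path(a,d) via R1 from path(a,f), path(f,d)
round 3: derive path(a,e) via R1 from path(a,h), path(h,e)
round 3: derive path(c,a) via R1 from path(c,f), path(f,a)
round 3: derive path(c,c) via R1 from path(c,j), path(j,c)
round 3: derive path(c,d) via R1 from path(c,f), path(f,d)
round 3: derive path(c,e) via R1 from path(c,h), path(h,e)
round 3: derive path(d,c) via R1 from path(d,j), path(j,c)
round 3: derive path(d,e) via R1 from path(d,h), path(h,e)
round 3: derive path(e,a) via R1 from path(e,f), path(f,a)
round 3: derive path(e,d) via R1 from path(e,f), path(f,d)
round 3: derive path(e,e) via R1 from path(e,h), path(h,e)
round 3: derive path(f,c) via R1 from path(f,j), path(j,c)
round 3: derive path(f,e) via R1 from path(f,h), path(h,e)
round 3: derive path(g,f) via R1 from path(g,a), path(a,f)
round 3: derive path(g,j) via R1 from path(g,a), path(a,j)
round 3: derive path(h,a) via R1 from path(h,d), path(d,a)
round 3: derive path(h,c) via R1 from path(h,e), path(e,c)
round 3: derive path(i,a) via R1 from path(i,d), path(d,a)
round 3: derive path(i,c) via R1 from path(i,e), path(e,c)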